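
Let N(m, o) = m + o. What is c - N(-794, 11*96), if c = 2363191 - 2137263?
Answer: 225666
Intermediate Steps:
c = 225928
c - N(-794, 11*96) = 225928 - (-794 + 11*96) = 225928 - (-794 + 1056) = 225928 - 1*262 = 225928 - 262 = 225666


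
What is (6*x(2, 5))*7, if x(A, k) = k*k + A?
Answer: 1134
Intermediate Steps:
x(A, k) = A + k² (x(A, k) = k² + A = A + k²)
(6*x(2, 5))*7 = (6*(2 + 5²))*7 = (6*(2 + 25))*7 = (6*27)*7 = 162*7 = 1134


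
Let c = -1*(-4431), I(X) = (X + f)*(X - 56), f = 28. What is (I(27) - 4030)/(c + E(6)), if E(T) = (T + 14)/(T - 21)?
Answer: -16875/13289 ≈ -1.2698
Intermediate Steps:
E(T) = (14 + T)/(-21 + T)
I(X) = (-56 + X)*(28 + X) (I(X) = (X + 28)*(X - 56) = (28 + X)*(-56 + X) = (-56 + X)*(28 + X))
c = 4431
(I(27) - 4030)/(c + E(6)) = ((-1568 + 27² - 28*27) - 4030)/(4431 + (14 + 6)/(-21 + 6)) = ((-1568 + 729 - 756) - 4030)/(4431 + 20/(-15)) = (-1595 - 4030)/(4431 - 1/15*20) = -5625/(4431 - 4/3) = -5625/13289/3 = -5625*3/13289 = -16875/13289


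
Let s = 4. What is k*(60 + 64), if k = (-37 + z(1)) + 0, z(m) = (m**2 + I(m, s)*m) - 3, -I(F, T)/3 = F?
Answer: -5208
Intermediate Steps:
I(F, T) = -3*F
z(m) = -3 - 2*m**2 (z(m) = (m**2 + (-3*m)*m) - 3 = (m**2 - 3*m**2) - 3 = -2*m**2 - 3 = -3 - 2*m**2)
k = -42 (k = (-37 + (-3 - 2*1**2)) + 0 = (-37 + (-3 - 2*1)) + 0 = (-37 + (-3 - 2)) + 0 = (-37 - 5) + 0 = -42 + 0 = -42)
k*(60 + 64) = -42*(60 + 64) = -42*124 = -5208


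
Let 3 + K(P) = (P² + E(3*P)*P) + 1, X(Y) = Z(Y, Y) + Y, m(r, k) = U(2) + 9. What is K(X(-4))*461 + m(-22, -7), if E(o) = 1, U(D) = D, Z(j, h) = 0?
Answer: 4621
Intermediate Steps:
m(r, k) = 11 (m(r, k) = 2 + 9 = 11)
X(Y) = Y (X(Y) = 0 + Y = Y)
K(P) = -2 + P + P² (K(P) = -3 + ((P² + 1*P) + 1) = -3 + ((P² + P) + 1) = -3 + ((P + P²) + 1) = -3 + (1 + P + P²) = -2 + P + P²)
K(X(-4))*461 + m(-22, -7) = (-2 - 4 + (-4)²)*461 + 11 = (-2 - 4 + 16)*461 + 11 = 10*461 + 11 = 4610 + 11 = 4621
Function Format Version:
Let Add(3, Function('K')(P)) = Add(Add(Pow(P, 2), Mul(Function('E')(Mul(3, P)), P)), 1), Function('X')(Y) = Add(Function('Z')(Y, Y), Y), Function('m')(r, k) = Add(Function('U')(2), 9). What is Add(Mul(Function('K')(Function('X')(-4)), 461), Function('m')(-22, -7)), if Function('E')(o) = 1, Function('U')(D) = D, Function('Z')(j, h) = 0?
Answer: 4621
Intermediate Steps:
Function('m')(r, k) = 11 (Function('m')(r, k) = Add(2, 9) = 11)
Function('X')(Y) = Y (Function('X')(Y) = Add(0, Y) = Y)
Function('K')(P) = Add(-2, P, Pow(P, 2)) (Function('K')(P) = Add(-3, Add(Add(Pow(P, 2), Mul(1, P)), 1)) = Add(-3, Add(Add(Pow(P, 2), P), 1)) = Add(-3, Add(Add(P, Pow(P, 2)), 1)) = Add(-3, Add(1, P, Pow(P, 2))) = Add(-2, P, Pow(P, 2)))
Add(Mul(Function('K')(Function('X')(-4)), 461), Function('m')(-22, -7)) = Add(Mul(Add(-2, -4, Pow(-4, 2)), 461), 11) = Add(Mul(Add(-2, -4, 16), 461), 11) = Add(Mul(10, 461), 11) = Add(4610, 11) = 4621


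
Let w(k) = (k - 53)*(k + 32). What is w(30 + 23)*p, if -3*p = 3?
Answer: 0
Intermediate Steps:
w(k) = (-53 + k)*(32 + k)
p = -1 (p = -⅓*3 = -1)
w(30 + 23)*p = (-1696 + (30 + 23)² - 21*(30 + 23))*(-1) = (-1696 + 53² - 21*53)*(-1) = (-1696 + 2809 - 1113)*(-1) = 0*(-1) = 0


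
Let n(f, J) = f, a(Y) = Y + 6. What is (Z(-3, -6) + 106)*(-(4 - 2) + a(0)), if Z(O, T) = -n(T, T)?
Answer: 448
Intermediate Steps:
a(Y) = 6 + Y
Z(O, T) = -T
(Z(-3, -6) + 106)*(-(4 - 2) + a(0)) = (-1*(-6) + 106)*(-(4 - 2) + (6 + 0)) = (6 + 106)*(-1*2 + 6) = 112*(-2 + 6) = 112*4 = 448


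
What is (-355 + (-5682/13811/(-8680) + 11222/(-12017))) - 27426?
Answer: -20011211773489963/720295855580 ≈ -27782.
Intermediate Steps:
(-355 + (-5682/13811/(-8680) + 11222/(-12017))) - 27426 = (-355 + (-5682*1/13811*(-1/8680) + 11222*(-1/12017))) - 27426 = (-355 + (-5682/13811*(-1/8680) - 11222/12017)) - 27426 = (-355 + (2841/59939740 - 11222/12017)) - 27426 = (-355 - 672609621983/720295855580) - 27426 = -256377638352883/720295855580 - 27426 = -20011211773489963/720295855580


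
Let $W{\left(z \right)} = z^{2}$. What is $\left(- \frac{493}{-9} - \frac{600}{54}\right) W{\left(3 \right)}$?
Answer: $393$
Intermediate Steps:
$\left(- \frac{493}{-9} - \frac{600}{54}\right) W{\left(3 \right)} = \left(- \frac{493}{-9} - \frac{600}{54}\right) 3^{2} = \left(\left(-493\right) \left(- \frac{1}{9}\right) - \frac{100}{9}\right) 9 = \left(\frac{493}{9} - \frac{100}{9}\right) 9 = \frac{131}{3} \cdot 9 = 393$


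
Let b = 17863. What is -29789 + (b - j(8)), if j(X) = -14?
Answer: -11912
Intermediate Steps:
-29789 + (b - j(8)) = -29789 + (17863 - 1*(-14)) = -29789 + (17863 + 14) = -29789 + 17877 = -11912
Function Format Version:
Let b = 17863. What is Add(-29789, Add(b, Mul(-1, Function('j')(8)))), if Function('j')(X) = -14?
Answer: -11912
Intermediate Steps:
Add(-29789, Add(b, Mul(-1, Function('j')(8)))) = Add(-29789, Add(17863, Mul(-1, -14))) = Add(-29789, Add(17863, 14)) = Add(-29789, 17877) = -11912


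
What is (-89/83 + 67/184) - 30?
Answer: -468975/15272 ≈ -30.708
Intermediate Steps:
(-89/83 + 67/184) - 30 = -10815/15272 - 30 = -468975/15272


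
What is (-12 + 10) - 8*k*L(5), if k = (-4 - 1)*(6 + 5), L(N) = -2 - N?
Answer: -3082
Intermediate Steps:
k = -55 (k = -5*11 = -55)
(-12 + 10) - 8*k*L(5) = (-12 + 10) - (-440)*(-2 - 1*5) = -2 - (-440)*(-2 - 5) = -2 - (-440)*(-7) = -2 - 8*385 = -2 - 3080 = -3082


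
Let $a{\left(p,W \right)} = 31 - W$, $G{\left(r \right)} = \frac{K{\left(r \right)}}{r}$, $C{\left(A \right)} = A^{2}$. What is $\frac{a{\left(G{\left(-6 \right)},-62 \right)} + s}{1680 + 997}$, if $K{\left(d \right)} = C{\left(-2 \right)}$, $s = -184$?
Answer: $- \frac{91}{2677} \approx -0.033993$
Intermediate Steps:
$K{\left(d \right)} = 4$ ($K{\left(d \right)} = \left(-2\right)^{2} = 4$)
$G{\left(r \right)} = \frac{4}{r}$
$\frac{a{\left(G{\left(-6 \right)},-62 \right)} + s}{1680 + 997} = \frac{\left(31 - -62\right) - 184}{1680 + 997} = \frac{\left(31 + 62\right) - 184}{2677} = \left(93 - 184\right) \frac{1}{2677} = \left(-91\right) \frac{1}{2677} = - \frac{91}{2677}$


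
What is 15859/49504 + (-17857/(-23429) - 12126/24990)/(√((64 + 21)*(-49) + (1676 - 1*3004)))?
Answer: 15859/49504 - 1286876*I*√5493/25524606905 ≈ 0.32036 - 0.0037366*I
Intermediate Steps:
15859/49504 + (-17857/(-23429) - 12126/24990)/(√((64 + 21)*(-49) + (1676 - 1*3004))) = 15859*(1/49504) + (-17857*(-1/23429) - 12126*1/24990)/(√(85*(-49) + (1676 - 3004))) = 15859/49504 + (2551/3347 - 2021/4165)/(√(-4165 - 1328)) = 15859/49504 + 3860628/(13940255*(√(-5493))) = 15859/49504 + 3860628/(13940255*((I*√5493))) = 15859/49504 + 3860628*(-I*√5493/5493)/13940255 = 15859/49504 - 1286876*I*√5493/25524606905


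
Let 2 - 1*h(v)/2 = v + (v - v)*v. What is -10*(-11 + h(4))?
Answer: 150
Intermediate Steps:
h(v) = 4 - 2*v (h(v) = 4 - 2*(v + (v - v)*v) = 4 - 2*(v + 0*v) = 4 - 2*(v + 0) = 4 - 2*v)
-10*(-11 + h(4)) = -10*(-11 + (4 - 2*4)) = -10*(-11 + (4 - 8)) = -10*(-11 - 4) = -10*(-15) = 150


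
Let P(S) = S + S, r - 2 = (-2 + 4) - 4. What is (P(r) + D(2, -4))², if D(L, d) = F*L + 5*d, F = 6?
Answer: 64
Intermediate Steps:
r = 0 (r = 2 + ((-2 + 4) - 4) = 2 + (2 - 4) = 2 - 2 = 0)
D(L, d) = 5*d + 6*L (D(L, d) = 6*L + 5*d = 5*d + 6*L)
P(S) = 2*S
(P(r) + D(2, -4))² = (2*0 + (5*(-4) + 6*2))² = (0 + (-20 + 12))² = (0 - 8)² = (-8)² = 64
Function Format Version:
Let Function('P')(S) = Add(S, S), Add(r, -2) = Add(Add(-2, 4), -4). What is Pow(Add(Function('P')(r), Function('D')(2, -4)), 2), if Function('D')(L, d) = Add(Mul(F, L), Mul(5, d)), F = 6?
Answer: 64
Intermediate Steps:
r = 0 (r = Add(2, Add(Add(-2, 4), -4)) = Add(2, Add(2, -4)) = Add(2, -2) = 0)
Function('D')(L, d) = Add(Mul(5, d), Mul(6, L)) (Function('D')(L, d) = Add(Mul(6, L), Mul(5, d)) = Add(Mul(5, d), Mul(6, L)))
Function('P')(S) = Mul(2, S)
Pow(Add(Function('P')(r), Function('D')(2, -4)), 2) = Pow(Add(Mul(2, 0), Add(Mul(5, -4), Mul(6, 2))), 2) = Pow(Add(0, Add(-20, 12)), 2) = Pow(Add(0, -8), 2) = Pow(-8, 2) = 64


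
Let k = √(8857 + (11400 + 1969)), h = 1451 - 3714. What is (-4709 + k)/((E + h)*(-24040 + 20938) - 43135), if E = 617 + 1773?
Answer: 4709/437089 - √22226/437089 ≈ 0.010432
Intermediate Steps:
h = -2263
E = 2390
k = √22226 (k = √(8857 + 13369) = √22226 ≈ 149.08)
(-4709 + k)/((E + h)*(-24040 + 20938) - 43135) = (-4709 + √22226)/((2390 - 2263)*(-24040 + 20938) - 43135) = (-4709 + √22226)/(127*(-3102) - 43135) = (-4709 + √22226)/(-393954 - 43135) = (-4709 + √22226)/(-437089) = (-4709 + √22226)*(-1/437089) = 4709/437089 - √22226/437089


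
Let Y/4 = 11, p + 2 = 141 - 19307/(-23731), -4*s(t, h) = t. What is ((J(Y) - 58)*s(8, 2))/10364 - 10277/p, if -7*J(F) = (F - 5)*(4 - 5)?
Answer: -631815138019/8596720356 ≈ -73.495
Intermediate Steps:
s(t, h) = -t/4
p = 3317916/23731 (p = -2 + (141 - 19307/(-23731)) = -2 + (141 - 19307*(-1/23731)) = -2 + (141 + 19307/23731) = -2 + 3365378/23731 = 3317916/23731 ≈ 139.81)
Y = 44 (Y = 4*11 = 44)
J(F) = -5/7 + F/7 (J(F) = -(F - 5)*(4 - 5)/7 = -(-5 + F)*(-1)/7 = -(5 - F)/7 = -5/7 + F/7)
((J(Y) - 58)*s(8, 2))/10364 - 10277/p = (((-5/7 + (⅐)*44) - 58)*(-¼*8))/10364 - 10277/3317916/23731 = (((-5/7 + 44/7) - 58)*(-2))*(1/10364) - 10277*23731/3317916 = ((39/7 - 58)*(-2))*(1/10364) - 243883487/3317916 = -367/7*(-2)*(1/10364) - 243883487/3317916 = (734/7)*(1/10364) - 243883487/3317916 = 367/36274 - 243883487/3317916 = -631815138019/8596720356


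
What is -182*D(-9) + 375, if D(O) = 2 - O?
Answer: -1627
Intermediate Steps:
-182*D(-9) + 375 = -182*(2 - 1*(-9)) + 375 = -182*(2 + 9) + 375 = -182*11 + 375 = -2002 + 375 = -1627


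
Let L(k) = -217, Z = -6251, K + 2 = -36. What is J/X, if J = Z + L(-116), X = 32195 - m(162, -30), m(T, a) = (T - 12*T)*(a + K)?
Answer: 6468/88981 ≈ 0.072690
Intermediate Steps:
K = -38 (K = -2 - 36 = -38)
m(T, a) = -11*T*(-38 + a) (m(T, a) = (T - 12*T)*(a - 38) = (-11*T)*(-38 + a) = -11*T*(-38 + a))
X = -88981 (X = 32195 - 11*162*(38 - 1*(-30)) = 32195 - 11*162*(38 + 30) = 32195 - 11*162*68 = 32195 - 1*121176 = 32195 - 121176 = -88981)
J = -6468 (J = -6251 - 217 = -6468)
J/X = -6468/(-88981) = -6468*(-1/88981) = 6468/88981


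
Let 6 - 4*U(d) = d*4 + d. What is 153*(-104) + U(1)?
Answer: -63647/4 ≈ -15912.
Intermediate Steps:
U(d) = 3/2 - 5*d/4 (U(d) = 3/2 - (d*4 + d)/4 = 3/2 - (4*d + d)/4 = 3/2 - 5*d/4)
153*(-104) + U(1) = 153*(-104) + (3/2 - 5/4*1) = -15912 + (3/2 - 5/4) = -15912 + 1/4 = -63647/4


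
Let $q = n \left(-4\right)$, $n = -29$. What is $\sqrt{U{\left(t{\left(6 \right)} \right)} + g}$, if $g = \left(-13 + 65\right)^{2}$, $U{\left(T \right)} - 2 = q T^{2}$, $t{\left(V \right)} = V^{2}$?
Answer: $\sqrt{153042} \approx 391.21$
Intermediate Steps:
$q = 116$ ($q = \left(-29\right) \left(-4\right) = 116$)
$U{\left(T \right)} = 2 + 116 T^{2}$
$g = 2704$ ($g = 52^{2} = 2704$)
$\sqrt{U{\left(t{\left(6 \right)} \right)} + g} = \sqrt{\left(2 + 116 \left(6^{2}\right)^{2}\right) + 2704} = \sqrt{\left(2 + 116 \cdot 36^{2}\right) + 2704} = \sqrt{\left(2 + 116 \cdot 1296\right) + 2704} = \sqrt{\left(2 + 150336\right) + 2704} = \sqrt{150338 + 2704} = \sqrt{153042}$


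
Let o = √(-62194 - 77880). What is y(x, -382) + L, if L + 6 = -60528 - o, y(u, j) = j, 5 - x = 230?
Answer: -60916 - I*√140074 ≈ -60916.0 - 374.26*I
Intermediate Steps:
x = -225 (x = 5 - 1*230 = 5 - 230 = -225)
o = I*√140074 (o = √(-140074) = I*√140074 ≈ 374.26*I)
L = -60534 - I*√140074 (L = -6 + (-60528 - I*√140074) = -60534 - I*√140074 ≈ -60534.0 - 374.26*I)
y(x, -382) + L = -382 + (-60534 - I*√140074) = -60916 - I*√140074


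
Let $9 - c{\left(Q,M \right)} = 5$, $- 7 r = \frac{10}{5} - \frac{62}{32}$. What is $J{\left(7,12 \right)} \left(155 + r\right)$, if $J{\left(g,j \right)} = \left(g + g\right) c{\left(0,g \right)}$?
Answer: $\frac{17359}{2} \approx 8679.5$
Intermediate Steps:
$r = - \frac{1}{112}$ ($r = - \frac{\frac{10}{5} - \frac{62}{32}}{7} = - \frac{10 \cdot \frac{1}{5} - \frac{31}{16}}{7} = - \frac{2 - \frac{31}{16}}{7} = \left(- \frac{1}{7}\right) \frac{1}{16} = - \frac{1}{112} \approx -0.0089286$)
$c{\left(Q,M \right)} = 4$ ($c{\left(Q,M \right)} = 9 - 5 = 4$)
$J{\left(g,j \right)} = 8 g$ ($J{\left(g,j \right)} = \left(g + g\right) 4 = 2 g 4 = 8 g$)
$J{\left(7,12 \right)} \left(155 + r\right) = 8 \cdot 7 \left(155 - \frac{1}{112}\right) = 56 \cdot \frac{17359}{112} = \frac{17359}{2}$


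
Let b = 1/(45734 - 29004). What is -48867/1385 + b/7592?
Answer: -1241360191067/35182922320 ≈ -35.283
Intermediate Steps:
b = 1/16730 ≈ 5.9773e-5
-48867/1385 + b/7592 = -48867/1385 + (1/16730)/7592 = -48867*1/1385 + (1/16730)*(1/7592) = -48867/1385 + 1/127014160 = -1241360191067/35182922320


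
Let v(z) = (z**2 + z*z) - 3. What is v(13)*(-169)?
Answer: -56615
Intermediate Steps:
v(z) = -3 + 2*z**2 (v(z) = (z**2 + z**2) - 3 = 2*z**2 - 3 = -3 + 2*z**2)
v(13)*(-169) = (-3 + 2*13**2)*(-169) = (-3 + 2*169)*(-169) = (-3 + 338)*(-169) = 335*(-169) = -56615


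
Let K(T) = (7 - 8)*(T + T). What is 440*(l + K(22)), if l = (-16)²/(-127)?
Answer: -2571360/127 ≈ -20247.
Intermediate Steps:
K(T) = -2*T
l = -256/127 (l = 256*(-1/127) = -256/127 ≈ -2.0157)
440*(l + K(22)) = 440*(-256/127 - 2*22) = 440*(-256/127 - 44) = 440*(-5844/127) = -2571360/127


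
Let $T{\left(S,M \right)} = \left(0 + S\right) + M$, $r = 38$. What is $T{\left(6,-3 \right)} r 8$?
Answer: $912$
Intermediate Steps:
$T{\left(S,M \right)} = M + S$ ($T{\left(S,M \right)} = S + M = M + S$)
$T{\left(6,-3 \right)} r 8 = \left(-3 + 6\right) 38 \cdot 8 = 3 \cdot 38 \cdot 8 = 114 \cdot 8 = 912$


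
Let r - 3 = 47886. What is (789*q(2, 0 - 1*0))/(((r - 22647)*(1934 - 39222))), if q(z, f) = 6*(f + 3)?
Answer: -2367/156870616 ≈ -1.5089e-5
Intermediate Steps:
r = 47889 (r = 3 + 47886 = 47889)
q(z, f) = 18 + 6*f (q(z, f) = 6*(3 + f) = 18 + 6*f)
(789*q(2, 0 - 1*0))/(((r - 22647)*(1934 - 39222))) = (789*(18 + 6*(0 - 1*0)))/(((47889 - 22647)*(1934 - 39222))) = (789*(18 + 6*(0 + 0)))/((25242*(-37288))) = (789*(18 + 6*0))/(-941223696) = (789*(18 + 0))*(-1/941223696) = (789*18)*(-1/941223696) = 14202*(-1/941223696) = -2367/156870616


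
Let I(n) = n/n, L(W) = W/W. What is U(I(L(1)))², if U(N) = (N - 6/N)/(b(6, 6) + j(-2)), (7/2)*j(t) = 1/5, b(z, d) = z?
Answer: 30625/44944 ≈ 0.68140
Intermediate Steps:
L(W) = 1
j(t) = 2/35 (j(t) = (2/7)/5 = (2/7)*(⅕) = 2/35)
I(n) = 1
U(N) = -105/(106*N) + 35*N/212 (U(N) = (N - 6/N)/(6 + 2/35) = (N - 6/N)/(212/35) = (N - 6/N)*(35/212) = -105/(106*N) + 35*N/212)
U(I(L(1)))² = ((35/212)*(-6 + 1²)/1)² = ((35/212)*1*(-6 + 1))² = ((35/212)*1*(-5))² = (-175/212)² = 30625/44944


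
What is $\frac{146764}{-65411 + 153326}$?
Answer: $\frac{146764}{87915} \approx 1.6694$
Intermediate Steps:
$\frac{146764}{-65411 + 153326} = \frac{146764}{87915}$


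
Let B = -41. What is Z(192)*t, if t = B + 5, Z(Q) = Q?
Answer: -6912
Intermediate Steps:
t = -36 (t = -41 + 5 = -36)
Z(192)*t = 192*(-36) = -6912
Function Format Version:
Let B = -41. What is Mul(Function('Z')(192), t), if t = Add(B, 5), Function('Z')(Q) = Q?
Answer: -6912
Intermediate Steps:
t = -36 (t = Add(-41, 5) = -36)
Mul(Function('Z')(192), t) = Mul(192, -36) = -6912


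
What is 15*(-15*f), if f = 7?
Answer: -1575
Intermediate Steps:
15*(-15*f) = 15*(-15*7) = 15*(-105) = -1575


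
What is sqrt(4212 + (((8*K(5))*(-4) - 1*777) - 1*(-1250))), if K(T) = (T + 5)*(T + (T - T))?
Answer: sqrt(3085) ≈ 55.543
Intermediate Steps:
K(T) = T*(5 + T) (K(T) = (5 + T)*(T + 0) = (5 + T)*T = T*(5 + T))
sqrt(4212 + (((8*K(5))*(-4) - 1*777) - 1*(-1250))) = sqrt(4212 + (((8*(5*(5 + 5)))*(-4) - 1*777) - 1*(-1250))) = sqrt(4212 + (((8*(5*10))*(-4) - 777) + 1250)) = sqrt(4212 + (((8*50)*(-4) - 777) + 1250)) = sqrt(4212 + ((400*(-4) - 777) + 1250)) = sqrt(4212 + ((-1600 - 777) + 1250)) = sqrt(4212 + (-2377 + 1250)) = sqrt(4212 - 1127) = sqrt(3085)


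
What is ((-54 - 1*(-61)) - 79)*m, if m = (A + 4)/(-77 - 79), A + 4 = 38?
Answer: 228/13 ≈ 17.538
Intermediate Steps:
A = 34 (A = -4 + 38 = 34)
m = -19/78 (m = (34 + 4)/(-77 - 79) = 38/(-156) = 38*(-1/156) = -19/78 ≈ -0.24359)
((-54 - 1*(-61)) - 79)*m = ((-54 - 1*(-61)) - 79)*(-19/78) = ((-54 + 61) - 79)*(-19/78) = (7 - 79)*(-19/78) = -72*(-19/78) = 228/13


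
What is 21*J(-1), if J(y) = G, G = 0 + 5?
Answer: 105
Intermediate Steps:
G = 5
J(y) = 5
21*J(-1) = 21*5 = 105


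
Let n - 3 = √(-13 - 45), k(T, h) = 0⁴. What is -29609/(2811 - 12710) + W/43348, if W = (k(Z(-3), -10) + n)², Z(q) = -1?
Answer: 1283005881/429101852 + 3*I*√58/21674 ≈ 2.99 + 0.0010541*I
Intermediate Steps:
k(T, h) = 0
n = 3 + I*√58 (n = 3 + √(-13 - 45) = 3 + √(-58) = 3 + I*√58 ≈ 3.0 + 7.6158*I)
W = (3 + I*√58)² (W = (0 + (3 + I*√58))² = (3 + I*√58)² ≈ -49.0 + 45.695*I)
-29609/(2811 - 12710) + W/43348 = -29609/(2811 - 12710) + (3 + I*√58)²/43348 = -29609/(-9899) + (3 + I*√58)²*(1/43348) = -29609*(-1/9899) + (3 + I*√58)²/43348 = 29609/9899 + (3 + I*√58)²/43348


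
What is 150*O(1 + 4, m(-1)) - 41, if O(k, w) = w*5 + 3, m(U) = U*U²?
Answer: -341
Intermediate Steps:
m(U) = U³
O(k, w) = 3 + 5*w (O(k, w) = 5*w + 3 = 3 + 5*w)
150*O(1 + 4, m(-1)) - 41 = 150*(3 + 5*(-1)³) - 41 = 150*(3 + 5*(-1)) - 41 = 150*(3 - 5) - 41 = 150*(-2) - 41 = -300 - 41 = -341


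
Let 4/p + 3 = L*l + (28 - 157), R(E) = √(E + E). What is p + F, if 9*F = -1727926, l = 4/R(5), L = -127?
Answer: -9052601344/47151 - 127*√10/5239 ≈ -1.9199e+5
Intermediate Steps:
R(E) = √2*√E (R(E) = √(2*E) = √2*√E)
l = 2*√10/5 (l = 4/((√2*√5)) = 4/(√10) = 4*(√10/10) = 2*√10/5 ≈ 1.2649)
p = 4/(-132 - 254*√10/5) (p = 4/(-3 + (-254*√10/5 + (28 - 157))) = 4/(-3 + (-254*√10/5 - 129)) = 4/(-3 + (-129 - 254*√10/5)) = 4/(-132 - 254*√10/5) ≈ -0.013668)
F = -1727926/9 (F = (⅑)*(-1727926) = -1727926/9 ≈ -1.9199e+5)
p + F = (330/5239 - 127*√10/5239) - 1727926/9 = -9052601344/47151 - 127*√10/5239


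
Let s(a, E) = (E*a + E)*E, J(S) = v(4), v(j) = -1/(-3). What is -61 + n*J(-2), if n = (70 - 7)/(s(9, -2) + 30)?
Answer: -607/10 ≈ -60.700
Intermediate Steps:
v(j) = 1/3 (v(j) = -1*(-1/3) = 1/3)
J(S) = 1/3
s(a, E) = E*(E + E*a) (s(a, E) = (E + E*a)*E = E*(E + E*a))
n = 9/10 (n = (70 - 7)/((-2)**2*(1 + 9) + 30) = 63/(4*10 + 30) = 63/(40 + 30) = 63/70 = 63*(1/70) = 9/10 ≈ 0.90000)
-61 + n*J(-2) = -61 + (9/10)*(1/3) = -61 + 3/10 = -607/10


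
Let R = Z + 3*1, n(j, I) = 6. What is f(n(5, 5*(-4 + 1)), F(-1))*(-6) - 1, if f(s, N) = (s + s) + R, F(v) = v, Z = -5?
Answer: -61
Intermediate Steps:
R = -2 (R = -5 + 3*1 = -5 + 3 = -2)
f(s, N) = -2 + 2*s (f(s, N) = (s + s) - 2 = 2*s - 2 = -2 + 2*s)
f(n(5, 5*(-4 + 1)), F(-1))*(-6) - 1 = (-2 + 2*6)*(-6) - 1 = (-2 + 12)*(-6) - 1 = 10*(-6) - 1 = -60 - 1 = -61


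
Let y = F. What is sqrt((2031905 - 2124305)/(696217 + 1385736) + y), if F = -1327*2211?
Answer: I*sqrt(12717493203996780573)/2081953 ≈ 1712.9*I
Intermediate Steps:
F = -2933997
y = -2933997
sqrt((2031905 - 2124305)/(696217 + 1385736) + y) = sqrt((2031905 - 2124305)/(696217 + 1385736) - 2933997) = sqrt(-92400/2081953 - 2933997) = sqrt(-6108443948541/2081953) = I*sqrt(12717493203996780573)/2081953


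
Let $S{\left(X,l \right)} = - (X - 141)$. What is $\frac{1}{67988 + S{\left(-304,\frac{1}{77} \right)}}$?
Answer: $\frac{1}{68433} \approx 1.4613 \cdot 10^{-5}$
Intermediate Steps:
$S{\left(X,l \right)} = 141 - X$ ($S{\left(X,l \right)} = - (-141 + X) = 141 - X$)
$\frac{1}{67988 + S{\left(-304,\frac{1}{77} \right)}} = \frac{1}{67988 + \left(141 - -304\right)} = \frac{1}{67988 + \left(141 + 304\right)} = \frac{1}{67988 + 445} = \frac{1}{68433}$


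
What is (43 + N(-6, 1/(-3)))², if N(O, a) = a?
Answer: 16384/9 ≈ 1820.4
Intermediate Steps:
(43 + N(-6, 1/(-3)))² = (43 + 1/(-3))² = (43 - ⅓)² = (128/3)² = 16384/9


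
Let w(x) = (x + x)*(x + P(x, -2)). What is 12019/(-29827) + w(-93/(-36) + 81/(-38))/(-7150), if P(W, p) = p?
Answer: -318937161901/791876170800 ≈ -0.40276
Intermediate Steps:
w(x) = 2*x*(-2 + x) (w(x) = (x + x)*(x - 2) = (2*x)*(-2 + x) = 2*x*(-2 + x))
12019/(-29827) + w(-93/(-36) + 81/(-38))/(-7150) = 12019/(-29827) + (2*(-93/(-36) + 81/(-38))*(-2 + (-93/(-36) + 81/(-38))))/(-7150) = 12019*(-1/29827) + (2*(-93*(-1/36) + 81*(-1/38))*(-2 + (-93*(-1/36) + 81*(-1/38))))*(-1/7150) = -1717/4261 + (2*(31/12 - 81/38)*(-2 + (31/12 - 81/38)))*(-1/7150) = -1717/4261 + (2*(103/228)*(-2 + 103/228))*(-1/7150) = -1717/4261 + (2*(103/228)*(-353/228))*(-1/7150) = -1717/4261 - 36359/25992*(-1/7150) = -1717/4261 + 36359/185842800 = -318937161901/791876170800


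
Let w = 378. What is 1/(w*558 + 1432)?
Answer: 1/212356 ≈ 4.7091e-6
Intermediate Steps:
1/(w*558 + 1432) = 1/(378*558 + 1432) = 1/(210924 + 1432) = 1/212356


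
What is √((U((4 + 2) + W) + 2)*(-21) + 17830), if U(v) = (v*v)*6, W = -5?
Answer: √17662 ≈ 132.90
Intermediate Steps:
U(v) = 6*v² (U(v) = v²*6 = 6*v²)
√((U((4 + 2) + W) + 2)*(-21) + 17830) = √((6*((4 + 2) - 5)² + 2)*(-21) + 17830) = √((6*(6 - 5)² + 2)*(-21) + 17830) = √((6*1² + 2)*(-21) + 17830) = √((6*1 + 2)*(-21) + 17830) = √((6 + 2)*(-21) + 17830) = √(8*(-21) + 17830) = √(-168 + 17830) = √17662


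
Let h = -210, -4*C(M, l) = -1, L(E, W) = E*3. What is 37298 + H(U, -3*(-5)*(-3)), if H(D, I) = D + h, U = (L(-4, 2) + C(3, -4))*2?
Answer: 74129/2 ≈ 37065.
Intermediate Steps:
L(E, W) = 3*E
C(M, l) = ¼ (C(M, l) = -¼*(-1) = ¼)
U = -47/2 (U = (3*(-4) + ¼)*2 = (-12 + ¼)*2 = -47/4*2 = -47/2 ≈ -23.500)
H(D, I) = -210 + D (H(D, I) = D - 210 = -210 + D)
37298 + H(U, -3*(-5)*(-3)) = 37298 + (-210 - 47/2) = 37298 - 467/2 = 74129/2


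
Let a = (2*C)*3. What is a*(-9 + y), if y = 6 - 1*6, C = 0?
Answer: 0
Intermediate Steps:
y = 0 (y = 6 - 6 = 0)
a = 0 (a = (2*0)*3 = 0*3 = 0)
a*(-9 + y) = 0*(-9 + 0) = 0*(-9) = 0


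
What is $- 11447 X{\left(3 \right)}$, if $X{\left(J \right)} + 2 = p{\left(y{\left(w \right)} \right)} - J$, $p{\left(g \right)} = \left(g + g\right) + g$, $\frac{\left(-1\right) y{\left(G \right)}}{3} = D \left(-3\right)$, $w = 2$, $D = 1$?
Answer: $-251834$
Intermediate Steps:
$y{\left(G \right)} = 9$ ($y{\left(G \right)} = - 3 \cdot 1 \left(-3\right) = \left(-3\right) \left(-3\right) = 9$)
$p{\left(g \right)} = 3 g$ ($p{\left(g \right)} = 2 g + g = 3 g$)
$X{\left(J \right)} = 25 - J$ ($X{\left(J \right)} = -2 - \left(-27 + J\right) = 25 - J$)
$- 11447 X{\left(3 \right)} = - 11447 \left(25 - 3\right) = \left(-11447\right) 22 = -251834$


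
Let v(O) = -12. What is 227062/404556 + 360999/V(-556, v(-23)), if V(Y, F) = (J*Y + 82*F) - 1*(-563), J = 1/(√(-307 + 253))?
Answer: (-656769232539*I + 31561618*√6)/(202278*(278*√6 + 3789*I)) ≈ -830.09 - 149.28*I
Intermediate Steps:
J = -I*√6/18 (J = 1/(√(-54)) = 1/(3*I*√6) = -I*√6/18 ≈ -0.13608*I)
V(Y, F) = 563 + 82*F - I*Y*√6/18 (V(Y, F) = ((-I*√6/18)*Y + 82*F) - 1*(-563) = (-I*Y*√6/18 + 82*F) + 563 = (82*F - I*Y*√6/18) + 563 = 563 + 82*F - I*Y*√6/18)
227062/404556 + 360999/V(-556, v(-23)) = 227062/404556 + 360999/(563 + 82*(-12) - 1/18*I*(-556)*√6) = 227062*(1/404556) + 360999/(563 - 984 + 278*I*√6/9) = 113531/202278 + 360999/(-421 + 278*I*√6/9)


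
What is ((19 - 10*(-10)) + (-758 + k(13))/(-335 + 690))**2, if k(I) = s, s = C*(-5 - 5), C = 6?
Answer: 1716196329/126025 ≈ 13618.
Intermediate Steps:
s = -60 (s = 6*(-5 - 5) = 6*(-10) = -60)
k(I) = -60
((19 - 10*(-10)) + (-758 + k(13))/(-335 + 690))**2 = ((19 - 10*(-10)) + (-758 - 60)/(-335 + 690))**2 = ((19 + 100) - 818/355)**2 = (119 - 818*1/355)**2 = (119 - 818/355)**2 = (41427/355)**2 = 1716196329/126025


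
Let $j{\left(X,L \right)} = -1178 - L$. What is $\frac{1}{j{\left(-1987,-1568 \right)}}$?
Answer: $\frac{1}{390} \approx 0.0025641$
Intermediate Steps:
$\frac{1}{j{\left(-1987,-1568 \right)}} = \frac{1}{-1178 - -1568} = \frac{1}{-1178 + 1568} = \frac{1}{390}$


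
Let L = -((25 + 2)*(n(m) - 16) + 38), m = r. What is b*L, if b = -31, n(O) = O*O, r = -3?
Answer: -4681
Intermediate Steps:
m = -3
n(O) = O**2
L = 151 (L = -((25 + 2)*((-3)**2 - 16) + 38) = -(27*(9 - 16) + 38) = -(27*(-7) + 38) = -(-189 + 38) = -1*(-151) = 151)
b*L = -31*151 = -4681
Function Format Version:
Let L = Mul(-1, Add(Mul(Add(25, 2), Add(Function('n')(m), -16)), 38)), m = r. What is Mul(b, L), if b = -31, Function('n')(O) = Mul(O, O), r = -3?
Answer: -4681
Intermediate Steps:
m = -3
Function('n')(O) = Pow(O, 2)
L = 151 (L = Mul(-1, Add(Mul(Add(25, 2), Add(Pow(-3, 2), -16)), 38)) = Mul(-1, Add(Mul(27, Add(9, -16)), 38)) = Mul(-1, Add(Mul(27, -7), 38)) = Mul(-1, Add(-189, 38)) = Mul(-1, -151) = 151)
Mul(b, L) = Mul(-31, 151) = -4681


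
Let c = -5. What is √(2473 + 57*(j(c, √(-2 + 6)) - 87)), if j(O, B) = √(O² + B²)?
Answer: √(-2486 + 57*√29) ≈ 46.68*I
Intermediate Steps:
j(O, B) = √(B² + O²)
√(2473 + 57*(j(c, √(-2 + 6)) - 87)) = √(2473 + 57*(√((√(-2 + 6))² + (-5)²) - 87)) = √(2473 + 57*(√((√4)² + 25) - 87)) = √(2473 + 57*(√(2² + 25) - 87)) = √(2473 + 57*(√(4 + 25) - 87)) = √(2473 + 57*(√29 - 87)) = √(2473 + 57*(-87 + √29)) = √(2473 + (-4959 + 57*√29)) = √(-2486 + 57*√29)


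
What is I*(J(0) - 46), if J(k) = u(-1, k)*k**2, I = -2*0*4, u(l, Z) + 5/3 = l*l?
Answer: 0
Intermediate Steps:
u(l, Z) = -5/3 + l**2 (u(l, Z) = -5/3 + l*l = -5/3 + l**2)
I = 0 (I = 0*4 = 0)
J(k) = -2*k**2/3 (J(k) = (-5/3 + (-1)**2)*k**2 = (-5/3 + 1)*k**2 = -2*k**2/3)
I*(J(0) - 46) = 0*(-2/3*0**2 - 46) = 0*(-2/3*0 - 46) = 0*(0 - 46) = 0*(-46) = 0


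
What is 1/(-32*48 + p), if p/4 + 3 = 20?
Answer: -1/1468 ≈ -0.00068120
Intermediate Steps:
p = 68 (p = -12 + 4*20 = -12 + 80 = 68)
1/(-32*48 + p) = 1/(-32*48 + 68) = 1/(-1536 + 68) = 1/(-1468) = -1/1468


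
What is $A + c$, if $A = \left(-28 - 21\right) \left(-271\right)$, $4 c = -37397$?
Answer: $\frac{15719}{4} \approx 3929.8$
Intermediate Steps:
$c = - \frac{37397}{4}$ ($c = \frac{1}{4} \left(-37397\right) = - \frac{37397}{4} \approx -9349.3$)
$A = 13279$ ($A = \left(-28 - 21\right) \left(-271\right) = \left(-49\right) \left(-271\right) = 13279$)
$A + c = 13279 - \frac{37397}{4} = \frac{15719}{4}$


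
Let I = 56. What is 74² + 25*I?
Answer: 6876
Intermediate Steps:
74² + 25*I = 74² + 25*56 = 5476 + 1400 = 6876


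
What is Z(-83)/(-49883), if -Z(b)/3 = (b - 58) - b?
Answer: -174/49883 ≈ -0.0034882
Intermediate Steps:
Z(b) = 174 (Z(b) = -3*((b - 58) - b) = -3*((-58 + b) - b) = -3*(-58) = 174)
Z(-83)/(-49883) = 174/(-49883) = 174*(-1/49883) = -174/49883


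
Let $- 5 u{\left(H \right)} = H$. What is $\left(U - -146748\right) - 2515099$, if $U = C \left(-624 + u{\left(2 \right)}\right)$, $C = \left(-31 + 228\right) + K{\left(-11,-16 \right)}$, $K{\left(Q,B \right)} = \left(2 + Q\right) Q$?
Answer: $- \frac{12765867}{5} \approx -2.5532 \cdot 10^{6}$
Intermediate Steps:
$K{\left(Q,B \right)} = Q \left(2 + Q\right)$
$C = 296$ ($C = \left(-31 + 228\right) - 11 \left(2 - 11\right) = 197 - -99 = 197 + 99 = 296$)
$u{\left(H \right)} = - \frac{H}{5}$
$U = - \frac{924112}{5}$ ($U = 296 \left(-624 - \frac{2}{5}\right) = 296 \left(- \frac{3122}{5}\right) = - \frac{924112}{5} \approx -1.8482 \cdot 10^{5}$)
$\left(U - -146748\right) - 2515099 = \left(- \frac{924112}{5} - -146748\right) - 2515099 = \left(- \frac{924112}{5} + 146748\right) - 2515099 = - \frac{190372}{5} - 2515099 = - \frac{12765867}{5}$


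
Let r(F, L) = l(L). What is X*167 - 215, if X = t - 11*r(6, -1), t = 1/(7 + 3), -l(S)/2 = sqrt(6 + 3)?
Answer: 108237/10 ≈ 10824.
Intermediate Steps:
l(S) = -6 (l(S) = -2*sqrt(6 + 3) = -2*sqrt(9) = -2*3 = -6)
r(F, L) = -6
t = 1/10 ≈ 0.10000
X = 661/10 (X = 1/10 - 11*(-6) = 1/10 + 66 = 661/10 ≈ 66.100)
X*167 - 215 = (661/10)*167 - 215 = 110387/10 - 215 = 108237/10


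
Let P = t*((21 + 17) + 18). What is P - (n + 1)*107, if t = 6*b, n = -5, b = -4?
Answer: -916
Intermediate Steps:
t = -24 (t = 6*(-4) = -24)
P = -1344 (P = -24*((21 + 17) + 18) = -24*(38 + 18) = -24*56 = -1344)
P - (n + 1)*107 = -1344 - (-5 + 1)*107 = -1344 - 1*(-4)*107 = -1344 + 4*107 = -1344 + 428 = -916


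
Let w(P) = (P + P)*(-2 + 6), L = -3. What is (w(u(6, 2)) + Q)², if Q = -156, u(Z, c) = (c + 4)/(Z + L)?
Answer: 19600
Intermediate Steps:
u(Z, c) = (4 + c)/(-3 + Z) (u(Z, c) = (c + 4)/(Z - 3) = (4 + c)/(-3 + Z))
w(P) = 8*P (w(P) = (2*P)*4 = 8*P)
(w(u(6, 2)) + Q)² = (8*((4 + 2)/(-3 + 6)) - 156)² = (8*(6/3) - 156)² = (8*((⅓)*6) - 156)² = (8*2 - 156)² = (16 - 156)² = (-140)² = 19600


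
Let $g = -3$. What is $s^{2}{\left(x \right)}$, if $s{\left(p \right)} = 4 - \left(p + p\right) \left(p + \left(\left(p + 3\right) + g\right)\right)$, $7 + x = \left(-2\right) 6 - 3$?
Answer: $3732624$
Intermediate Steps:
$x = -22$ ($x = -7 - 15 = -22$)
$s{\left(p \right)} = 4 - 4 p^{2}$ ($s{\left(p \right)} = 4 - \left(p + p\right) \left(p + \left(\left(p + 3\right) - 3\right)\right) = 4 - 2 p \left(p + \left(\left(3 + p\right) - 3\right)\right) = 4 - 2 p \left(p + p\right) = 4 - 2 p 2 p = 4 - 4 p^{2}$)
$s^{2}{\left(x \right)} = \left(4 - 4 \left(-22\right)^{2}\right)^{2} = \left(4 - 1936\right)^{2} = \left(-1932\right)^{2} = 3732624$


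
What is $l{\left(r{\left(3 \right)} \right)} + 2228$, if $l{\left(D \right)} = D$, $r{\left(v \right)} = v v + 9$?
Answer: $2246$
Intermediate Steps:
$r{\left(v \right)} = 9 + v^{2}$ ($r{\left(v \right)} = v^{2} + 9 = 9 + v^{2}$)
$l{\left(r{\left(3 \right)} \right)} + 2228 = \left(9 + 3^{2}\right) + 2228 = \left(9 + 9\right) + 2228 = 18 + 2228 = 2246$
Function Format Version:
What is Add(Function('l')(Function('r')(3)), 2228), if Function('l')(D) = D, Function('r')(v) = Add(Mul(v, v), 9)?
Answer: 2246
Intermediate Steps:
Function('r')(v) = Add(9, Pow(v, 2)) (Function('r')(v) = Add(Pow(v, 2), 9) = Add(9, Pow(v, 2)))
Add(Function('l')(Function('r')(3)), 2228) = Add(Add(9, Pow(3, 2)), 2228) = Add(Add(9, 9), 2228) = Add(18, 2228) = 2246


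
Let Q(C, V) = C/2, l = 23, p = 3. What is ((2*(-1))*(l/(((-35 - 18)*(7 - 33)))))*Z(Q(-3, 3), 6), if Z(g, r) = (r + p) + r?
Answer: -345/689 ≈ -0.50073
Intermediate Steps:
Q(C, V) = C/2 (Q(C, V) = C*(1/2) = C/2)
Z(g, r) = 3 + 2*r (Z(g, r) = (r + 3) + r = (3 + r) + r = 3 + 2*r)
((2*(-1))*(l/(((-35 - 18)*(7 - 33)))))*Z(Q(-3, 3), 6) = ((2*(-1))*(23/(((-35 - 18)*(7 - 33)))))*(3 + 2*6) = (-46/((-53*(-26))))*(3 + 12) = -46/1378*15 = -2*23/1378*15 = -23/689*15 = -345/689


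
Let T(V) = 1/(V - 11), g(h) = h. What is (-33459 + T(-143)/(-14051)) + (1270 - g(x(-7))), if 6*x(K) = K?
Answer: -104474657863/3245781 ≈ -32188.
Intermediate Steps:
x(K) = K/6
T(V) = 1/(-11 + V)
(-33459 + T(-143)/(-14051)) + (1270 - g(x(-7))) = (-33459 + 1/(-11 - 143*(-14051))) + (1270 - (-7)/6) = (-33459 - 1/14051/(-154)) + (1270 - 1*(-7/6)) = (-33459 - 1/154*(-1/14051)) + (1270 + 7/6) = (-33459 + 1/2163854) + 7627/6 = -72400390985/2163854 + 7627/6 = -104474657863/3245781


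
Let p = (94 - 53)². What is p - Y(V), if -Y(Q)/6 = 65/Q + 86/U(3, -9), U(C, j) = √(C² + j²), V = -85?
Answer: 28499/17 + 86*√10/5 ≈ 1730.8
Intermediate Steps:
p = 1681 (p = 41² = 1681)
Y(Q) = -390/Q - 86*√10/5 (Y(Q) = -6*(65/Q + 86/(√(3² + (-9)²))) = -6*(65/Q + 86/(√(9 + 81))) = -6*(65/Q + 86/(√90)) = -6*(65/Q + 86/((3*√10))) = -6*(65/Q + 86*(√10/30)) = -6*(65/Q + 43*√10/15) = -390/Q - 86*√10/5)
p - Y(V) = 1681 - (-390/(-85) - 86*√10/5) = 1681 - (-390*(-1/85) - 86*√10/5) = 1681 - (78/17 - 86*√10/5) = 1681 + (-78/17 + 86*√10/5) = 28499/17 + 86*√10/5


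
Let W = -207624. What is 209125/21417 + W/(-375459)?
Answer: 27654848861/2680401801 ≈ 10.317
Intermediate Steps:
209125/21417 + W/(-375459) = 209125/21417 - 207624/(-375459) = 209125*(1/21417) - 207624*(-1/375459) = 209125/21417 + 69208/125153 = 27654848861/2680401801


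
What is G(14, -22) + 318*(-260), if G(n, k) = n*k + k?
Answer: -83010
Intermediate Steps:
G(n, k) = k + k*n (G(n, k) = k*n + k = k + k*n)
G(14, -22) + 318*(-260) = -22*(1 + 14) + 318*(-260) = -22*15 - 82680 = -330 - 82680 = -83010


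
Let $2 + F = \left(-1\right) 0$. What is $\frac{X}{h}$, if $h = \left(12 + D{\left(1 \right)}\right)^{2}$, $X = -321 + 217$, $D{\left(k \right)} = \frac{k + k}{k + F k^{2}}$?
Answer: $- \frac{26}{25} \approx -1.04$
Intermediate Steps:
$F = -2$ ($F = -2 - 0 = -2 + 0 = -2$)
$D{\left(k \right)} = \frac{2 k}{k - 2 k^{2}}$ ($D{\left(k \right)} = \frac{k + k}{k - 2 k^{2}} = \frac{2 k}{k - 2 k^{2}}$)
$X = -104$
$h = 100$ ($h = \left(12 - \frac{2}{-1 + 2 \cdot 1}\right)^{2} = \left(12 - \frac{2}{-1 + 2}\right)^{2} = \left(12 - \frac{2}{1}\right)^{2} = \left(12 - 2\right)^{2} = 10^{2} = 100$)
$\frac{X}{h} = - \frac{104}{100} = \left(-104\right) \frac{1}{100} = - \frac{26}{25}$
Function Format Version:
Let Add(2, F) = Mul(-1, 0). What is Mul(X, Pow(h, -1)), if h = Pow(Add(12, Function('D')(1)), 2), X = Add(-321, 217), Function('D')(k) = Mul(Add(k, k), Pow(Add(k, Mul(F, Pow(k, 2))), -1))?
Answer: Rational(-26, 25) ≈ -1.0400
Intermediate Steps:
F = -2 (F = Add(-2, Mul(-1, 0)) = Add(-2, 0) = -2)
Function('D')(k) = Mul(2, k, Pow(Add(k, Mul(-2, Pow(k, 2))), -1)) (Function('D')(k) = Mul(Add(k, k), Pow(Add(k, Mul(-2, Pow(k, 2))), -1)) = Mul(Mul(2, k), Pow(Add(k, Mul(-2, Pow(k, 2))), -1)) = Mul(2, k, Pow(Add(k, Mul(-2, Pow(k, 2))), -1)))
X = -104
h = 100 (h = Pow(Add(12, Mul(-2, Pow(Add(-1, Mul(2, 1)), -1))), 2) = Pow(Add(12, Mul(-2, Pow(Add(-1, 2), -1))), 2) = Pow(Add(12, Mul(-2, Pow(1, -1))), 2) = Pow(Add(12, Mul(-2, 1)), 2) = Pow(Add(12, -2), 2) = Pow(10, 2) = 100)
Mul(X, Pow(h, -1)) = Mul(-104, Pow(100, -1)) = Mul(-104, Rational(1, 100)) = Rational(-26, 25)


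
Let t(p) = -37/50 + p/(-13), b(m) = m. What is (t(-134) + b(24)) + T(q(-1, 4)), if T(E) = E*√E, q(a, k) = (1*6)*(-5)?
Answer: 21819/650 - 30*I*√30 ≈ 33.568 - 164.32*I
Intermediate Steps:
q(a, k) = -30 (q(a, k) = 6*(-5) = -30)
T(E) = E^(3/2)
t(p) = -37/50 - p/13 (t(p) = -37*1/50 + p*(-1/13) = -37/50 - p/13)
(t(-134) + b(24)) + T(q(-1, 4)) = ((-37/50 - 1/13*(-134)) + 24) + (-30)^(3/2) = ((-37/50 + 134/13) + 24) - 30*I*√30 = (6219/650 + 24) - 30*I*√30 = 21819/650 - 30*I*√30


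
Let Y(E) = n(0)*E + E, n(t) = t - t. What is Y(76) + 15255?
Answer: 15331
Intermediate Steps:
n(t) = 0
Y(E) = E (Y(E) = 0*E + E = 0 + E = E)
Y(76) + 15255 = 76 + 15255 = 15331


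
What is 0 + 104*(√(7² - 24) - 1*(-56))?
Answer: 6344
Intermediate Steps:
0 + 104*(√(7² - 24) - 1*(-56)) = 0 + 104*(√(49 - 24) + 56) = 0 + 104*(√25 + 56) = 0 + 104*(5 + 56) = 0 + 104*61 = 0 + 6344 = 6344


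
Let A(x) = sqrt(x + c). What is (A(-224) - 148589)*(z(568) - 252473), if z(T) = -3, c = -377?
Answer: 37515156364 - 252476*I*sqrt(601) ≈ 3.7515e+10 - 6.1895e+6*I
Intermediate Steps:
A(x) = sqrt(-377 + x) (A(x) = sqrt(x - 377) = sqrt(-377 + x))
(A(-224) - 148589)*(z(568) - 252473) = (sqrt(-377 - 224) - 148589)*(-3 - 252473) = (sqrt(-601) - 148589)*(-252476) = (I*sqrt(601) - 148589)*(-252476) = (-148589 + I*sqrt(601))*(-252476) = 37515156364 - 252476*I*sqrt(601)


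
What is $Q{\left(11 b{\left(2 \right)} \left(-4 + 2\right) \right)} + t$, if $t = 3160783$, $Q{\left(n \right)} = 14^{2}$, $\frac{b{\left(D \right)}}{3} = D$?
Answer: $3160979$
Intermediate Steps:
$b{\left(D \right)} = 3 D$
$Q{\left(n \right)} = 196$
$Q{\left(11 b{\left(2 \right)} \left(-4 + 2\right) \right)} + t = 196 + 3160783 = 3160979$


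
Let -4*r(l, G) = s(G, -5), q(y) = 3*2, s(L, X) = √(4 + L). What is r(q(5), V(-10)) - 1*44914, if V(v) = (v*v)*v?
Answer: -44914 - I*√249/2 ≈ -44914.0 - 7.8899*I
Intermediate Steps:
V(v) = v³ (V(v) = v²*v = v³)
q(y) = 6
r(l, G) = -√(4 + G)/4
r(q(5), V(-10)) - 1*44914 = -√(4 + (-10)³)/4 - 1*44914 = -√(4 - 1000)/4 - 44914 = -I*√249/2 - 44914 = -44914 - I*√249/2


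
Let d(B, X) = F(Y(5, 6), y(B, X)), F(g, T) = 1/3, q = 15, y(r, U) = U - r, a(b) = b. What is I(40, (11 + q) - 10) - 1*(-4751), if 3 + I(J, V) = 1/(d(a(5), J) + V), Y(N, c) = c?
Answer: 232655/49 ≈ 4748.1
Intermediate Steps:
F(g, T) = ⅓ (F(g, T) = 1*(⅓) = ⅓)
d(B, X) = ⅓
I(J, V) = -3 + 1/(⅓ + V)
I(40, (11 + q) - 10) - 1*(-4751) = -9*((11 + 15) - 10)/(1 + 3*((11 + 15) - 10)) - 1*(-4751) = -9*(26 - 10)/(1 + 3*(26 - 10)) + 4751 = -9*16/(1 + 3*16) + 4751 = -9*16/(1 + 48) + 4751 = -9*16/49 + 4751 = -9*16*1/49 + 4751 = -144/49 + 4751 = 232655/49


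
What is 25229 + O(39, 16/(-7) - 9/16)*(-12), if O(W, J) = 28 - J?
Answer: 696047/28 ≈ 24859.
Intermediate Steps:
25229 + O(39, 16/(-7) - 9/16)*(-12) = 25229 + (28 - (16/(-7) - 9/16))*(-12) = 25229 + (28 - (16*(-1/7) - 9*1/16))*(-12) = 25229 + (28 - (-16/7 - 9/16))*(-12) = 25229 + (28 - 1*(-319/112))*(-12) = 25229 + (28 + 319/112)*(-12) = 25229 + (3455/112)*(-12) = 25229 - 10365/28 = 696047/28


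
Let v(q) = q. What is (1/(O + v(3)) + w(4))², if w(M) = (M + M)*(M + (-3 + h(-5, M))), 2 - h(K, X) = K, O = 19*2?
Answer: 6890625/1681 ≈ 4099.1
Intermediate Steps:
O = 38
h(K, X) = 2 - K
w(M) = 2*M*(4 + M) (w(M) = (M + M)*(M + (-3 + (2 - 1*(-5)))) = (2*M)*(M + (-3 + (2 + 5))) = (2*M)*(M + (-3 + 7)) = (2*M)*(M + 4) = (2*M)*(4 + M) = 2*M*(4 + M))
(1/(O + v(3)) + w(4))² = (1/(38 + 3) + 2*4*(4 + 4))² = (1/41 + 2*4*8)² = (1/41 + 64)² = (2625/41)² = 6890625/1681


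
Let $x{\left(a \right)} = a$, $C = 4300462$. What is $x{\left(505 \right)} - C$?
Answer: $-4299957$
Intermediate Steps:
$x{\left(505 \right)} - C = 505 - 4300462 = -4299957$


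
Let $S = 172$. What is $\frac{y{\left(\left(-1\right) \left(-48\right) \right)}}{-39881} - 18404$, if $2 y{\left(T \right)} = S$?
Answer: $- \frac{733970010}{39881} \approx -18404.0$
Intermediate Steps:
$y{\left(T \right)} = 86$ ($y{\left(T \right)} = \frac{1}{2} \cdot 172 = 86$)
$\frac{y{\left(\left(-1\right) \left(-48\right) \right)}}{-39881} - 18404 = \frac{86}{-39881} - 18404 = 86 \left(- \frac{1}{39881}\right) - 18404 = - \frac{86}{39881} - 18404 = - \frac{733970010}{39881}$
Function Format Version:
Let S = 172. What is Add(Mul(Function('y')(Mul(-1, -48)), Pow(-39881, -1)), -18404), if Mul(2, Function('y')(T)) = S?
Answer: Rational(-733970010, 39881) ≈ -18404.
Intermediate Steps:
Function('y')(T) = 86 (Function('y')(T) = Mul(Rational(1, 2), 172) = 86)
Add(Mul(Function('y')(Mul(-1, -48)), Pow(-39881, -1)), -18404) = Add(Mul(86, Pow(-39881, -1)), -18404) = Add(Mul(86, Rational(-1, 39881)), -18404) = Add(Rational(-86, 39881), -18404) = Rational(-733970010, 39881)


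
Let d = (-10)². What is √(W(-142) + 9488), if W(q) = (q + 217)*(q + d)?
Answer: √6338 ≈ 79.612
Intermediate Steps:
d = 100
W(q) = (100 + q)*(217 + q) (W(q) = (q + 217)*(q + 100) = (217 + q)*(100 + q) = (100 + q)*(217 + q))
√(W(-142) + 9488) = √((21700 + (-142)² + 317*(-142)) + 9488) = √((21700 + 20164 - 45014) + 9488) = √(-3150 + 9488) = √6338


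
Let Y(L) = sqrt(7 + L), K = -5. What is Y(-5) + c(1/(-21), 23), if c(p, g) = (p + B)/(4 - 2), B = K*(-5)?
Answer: 262/21 + sqrt(2) ≈ 13.890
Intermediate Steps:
B = 25 (B = -5*(-5) = 25)
c(p, g) = 25/2 + p/2 (c(p, g) = (p + 25)/(4 - 2) = (25 + p)/2 = (25 + p)*(1/2) = 25/2 + p/2)
Y(-5) + c(1/(-21), 23) = sqrt(7 - 5) + (25/2 + (1/2)/(-21)) = sqrt(2) + (25/2 + (1/2)*(-1/21)) = sqrt(2) + (25/2 - 1/42) = sqrt(2) + 262/21 = 262/21 + sqrt(2)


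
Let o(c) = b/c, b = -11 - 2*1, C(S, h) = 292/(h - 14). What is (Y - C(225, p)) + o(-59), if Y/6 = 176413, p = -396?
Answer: 12802302689/12095 ≈ 1.0585e+6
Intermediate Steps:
Y = 1058478 (Y = 6*176413 = 1058478)
C(S, h) = 292/(-14 + h)
b = -13 (b = -11 - 2 = -13)
o(c) = -13/c
(Y - C(225, p)) + o(-59) = (1058478 - 292/(-14 - 396)) - 13/(-59) = (1058478 - 292/(-410)) - 13*(-1/59) = (1058478 - 292*(-1)/410) + 13/59 = (1058478 - 1*(-146/205)) + 13/59 = (1058478 + 146/205) + 13/59 = 216988136/205 + 13/59 = 12802302689/12095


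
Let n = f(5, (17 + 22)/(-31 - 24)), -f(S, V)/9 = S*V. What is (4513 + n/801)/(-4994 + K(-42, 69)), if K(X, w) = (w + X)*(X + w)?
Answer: -4418266/4175435 ≈ -1.0582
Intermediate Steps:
f(S, V) = -9*S*V
n = 351/11 (n = -9*5*(17 + 22)/(-31 - 24) = -9*5*39/(-55) = -9*5*39*(-1/55) = -9*5*(-39/55) = 351/11 ≈ 31.909)
K(X, w) = (X + w)² (K(X, w) = (X + w)*(X + w) = (X + w)²)
(4513 + n/801)/(-4994 + K(-42, 69)) = (4513 + (351/11)/801)/(-4994 + (-42 + 69)²) = (4513 + (351/11)*(1/801))/(-4994 + 27²) = (4513 + 39/979)/(-4994 + 729) = (4418266/979)/(-4265) = (4418266/979)*(-1/4265) = -4418266/4175435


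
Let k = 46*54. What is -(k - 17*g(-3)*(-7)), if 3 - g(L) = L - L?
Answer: -2841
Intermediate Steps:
g(L) = 3 (g(L) = 3 - (L - L) = 3 - 1*0 = 3 + 0 = 3)
k = 2484
-(k - 17*g(-3)*(-7)) = -(2484 - 17*3*(-7)) = -(2484 - 51*(-7)) = -(2484 - 1*(-357)) = -(2484 + 357) = -1*2841 = -2841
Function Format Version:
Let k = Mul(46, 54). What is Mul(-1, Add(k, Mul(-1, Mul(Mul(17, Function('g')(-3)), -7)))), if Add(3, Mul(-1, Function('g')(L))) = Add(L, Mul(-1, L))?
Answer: -2841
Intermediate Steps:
Function('g')(L) = 3 (Function('g')(L) = Add(3, Mul(-1, Add(L, Mul(-1, L)))) = Add(3, Mul(-1, 0)) = Add(3, 0) = 3)
k = 2484
Mul(-1, Add(k, Mul(-1, Mul(Mul(17, Function('g')(-3)), -7)))) = Mul(-1, Add(2484, Mul(-1, Mul(Mul(17, 3), -7)))) = Mul(-1, Add(2484, Mul(-1, Mul(51, -7)))) = Mul(-1, Add(2484, Mul(-1, -357))) = Mul(-1, Add(2484, 357)) = Mul(-1, 2841) = -2841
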